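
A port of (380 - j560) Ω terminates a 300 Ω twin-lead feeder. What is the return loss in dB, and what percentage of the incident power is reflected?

Γ = (80 − j560)/(680 − j560), |Γ| = 0.642
RL = −20·log₁₀(0.642) = 3.85 dB
P_refl/P_inc = |Γ|² = 0.412

RL ≈ 3.85 dB; 41.2% of incident power reflected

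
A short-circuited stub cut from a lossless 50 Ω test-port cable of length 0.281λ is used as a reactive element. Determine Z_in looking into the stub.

Z_in ≈ −j253 Ω

βl = 2π × 0.281 = 101°
tan(βl) = -5.07
For a short-circuited stub, Z_in = jZ_0·tan(βl)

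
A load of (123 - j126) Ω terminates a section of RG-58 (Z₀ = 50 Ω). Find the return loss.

RL ≈ 3.34 dB

Γ = (73 − j126)/(173 − j126), |Γ| = 0.68
RL = −20·log₁₀|Γ| = −20·log₁₀(0.68)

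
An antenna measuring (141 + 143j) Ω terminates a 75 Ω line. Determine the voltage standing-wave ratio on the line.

Γ = (Z_L − Z_0)/(Z_L + Z_0) = (66 + j143)/(216 + j143)
|Γ| = 157/259 = 0.608
VSWR = (1 + |Γ|)/(1 − |Γ|) = 1.61/0.392

VSWR ≈ 4.1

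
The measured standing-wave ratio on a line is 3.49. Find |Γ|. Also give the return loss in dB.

|Γ| ≈ 0.555; return loss ≈ 5.12 dB

|Γ| = (S − 1)/(S + 1) = (3.49 − 1)/(3.49 + 1) = 2.49/4.49
RL = −20·log₁₀|Γ| = −20·log₁₀(0.555)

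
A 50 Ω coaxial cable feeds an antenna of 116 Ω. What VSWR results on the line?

VSWR ≈ 2.32

Γ = (116 − 50)/(116 + 50) = 0.398
VSWR = (1 + 0.398)/(1 − 0.398)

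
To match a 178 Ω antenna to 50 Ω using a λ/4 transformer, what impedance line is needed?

Z_qwt = √(Z_0·R_L) = √(50 × 178) = √8900

Z_qwt ≈ 94.3 Ω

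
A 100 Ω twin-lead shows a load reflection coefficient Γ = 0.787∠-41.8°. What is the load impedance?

Z_L = Z_0·(1 + Γ)/(1 − Γ) = 100·(1.59 − j0.525)/(0.413 + j0.525)

Z_L ≈ 85.3 − j235 Ω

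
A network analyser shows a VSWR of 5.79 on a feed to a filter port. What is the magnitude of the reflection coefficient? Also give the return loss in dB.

|Γ| ≈ 0.705; return loss ≈ 3.03 dB

|Γ| = (S − 1)/(S + 1) = (5.79 − 1)/(5.79 + 1) = 4.79/6.79
RL = −20·log₁₀|Γ| = −20·log₁₀(0.705)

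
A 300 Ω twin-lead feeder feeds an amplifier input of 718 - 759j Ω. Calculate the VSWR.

Γ = (Z_L − Z_0)/(Z_L + Z_0) = (418 − j759)/(1018 − j759)
|Γ| = 866/1270 = 0.682
VSWR = (1 + |Γ|)/(1 − |Γ|) = 1.68/0.318

VSWR ≈ 5.3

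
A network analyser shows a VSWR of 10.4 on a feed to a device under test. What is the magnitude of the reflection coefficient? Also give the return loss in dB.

|Γ| ≈ 0.825; return loss ≈ 1.68 dB

|Γ| = (S − 1)/(S + 1) = (10.4 − 1)/(10.4 + 1) = 9.4/11.4
RL = −20·log₁₀|Γ| = −20·log₁₀(0.825)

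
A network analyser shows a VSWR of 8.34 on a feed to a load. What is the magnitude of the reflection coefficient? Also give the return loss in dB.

|Γ| = (S − 1)/(S + 1) = (8.34 − 1)/(8.34 + 1) = 7.34/9.34
RL = −20·log₁₀|Γ| = −20·log₁₀(0.786)

|Γ| ≈ 0.786; return loss ≈ 2.09 dB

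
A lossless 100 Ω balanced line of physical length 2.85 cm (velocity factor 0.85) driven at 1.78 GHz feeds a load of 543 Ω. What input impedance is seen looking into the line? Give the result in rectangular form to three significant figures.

λ = v/f = 0.85·c / 1.78 GHz = 0.143 m
βl = 2π·l/λ = 2π × 0.199 = 71.6°
tan(βl) = tan(71.6°) = 3.01
Z_in = Z_0·(Z_L + jZ_0·tanβl)/(Z_0 + jZ_L·tanβl)
     = 100·(543 + j301)/(100 + j1630)

Z_in ≈ 20.4 − j32 Ω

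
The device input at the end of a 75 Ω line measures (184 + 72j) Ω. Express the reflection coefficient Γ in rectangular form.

Γ ≈ 0.462 + j0.149

Γ = (Z_L − Z_0)/(Z_L + Z_0) = (109 + j72)/(259 + j72)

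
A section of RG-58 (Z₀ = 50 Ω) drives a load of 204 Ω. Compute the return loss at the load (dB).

Γ = (204 − 50)/(204 + 50) = 0.606
RL = −20·log₁₀|Γ| = −20·log₁₀(0.606)

RL ≈ 4.35 dB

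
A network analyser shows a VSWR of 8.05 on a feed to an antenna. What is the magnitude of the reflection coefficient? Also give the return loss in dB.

|Γ| ≈ 0.779; return loss ≈ 2.17 dB

|Γ| = (S − 1)/(S + 1) = (8.05 − 1)/(8.05 + 1) = 7.05/9.05
RL = −20·log₁₀|Γ| = −20·log₁₀(0.779)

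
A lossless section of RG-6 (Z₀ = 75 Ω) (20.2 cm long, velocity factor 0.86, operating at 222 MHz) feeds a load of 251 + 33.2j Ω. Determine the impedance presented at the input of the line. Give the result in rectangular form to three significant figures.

λ = v/f = 0.86·c / 222 MHz = 1.16 m
βl = 2π·l/λ = 2π × 0.174 = 62.6°
tan(βl) = tan(62.6°) = 1.93
Z_in = Z_0·(Z_L + jZ_0·tanβl)/(Z_0 + jZ_L·tanβl)
     = 75·(251 + j178)/(11 + j484)

Z_in ≈ 28.4 − j38.3 Ω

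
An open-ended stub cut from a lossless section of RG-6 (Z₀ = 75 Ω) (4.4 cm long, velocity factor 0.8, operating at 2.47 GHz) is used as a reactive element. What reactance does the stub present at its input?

X_in ≈ 246 Ω (inductive)

λ = v/f = 0.8·c / 2.47 GHz = 0.0972 m
βl = 2π·l/λ = 2π × 0.453 = 163°
tan(βl) = -0.305
For an open-ended stub, Z_in = −jZ_0·cot(βl) = −jZ_0/tan(βl)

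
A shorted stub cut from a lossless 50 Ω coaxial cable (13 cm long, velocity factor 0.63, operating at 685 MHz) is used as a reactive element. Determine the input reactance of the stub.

λ = v/f = 0.63·c / 685 MHz = 0.276 m
βl = 2π·l/λ = 2π × 0.471 = 170°
tan(βl) = -0.183
For a shorted stub, Z_in = jZ_0·tan(βl)

X_in ≈ -9.16 Ω (capacitive)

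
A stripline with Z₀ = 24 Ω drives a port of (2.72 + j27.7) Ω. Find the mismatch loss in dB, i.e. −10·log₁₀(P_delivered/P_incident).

Γ = (-21.28 + j27.7)/(26.72 + j27.7), |Γ| = 0.908
|Γ|² = 0.824, so P_del/P_inc = 1 − |Γ|² = 0.176
ML = −10·log₁₀(1 − |Γ|²)

mismatch loss ≈ 7.54 dB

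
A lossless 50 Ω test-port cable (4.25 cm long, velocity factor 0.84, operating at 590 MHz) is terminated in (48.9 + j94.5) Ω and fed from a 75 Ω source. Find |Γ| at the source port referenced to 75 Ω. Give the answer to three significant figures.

λ = v/f = 0.84·c / 590 MHz = 0.427 m
βl = 2π·l/λ = 2π × 0.0995 = 35.8°
tan(βl) = 0.722
Z_in = Z_0·(Z_L + jZ_0·tanβl)/(Z_0 + jZ_L·tanβl) = 118 − j130 Ω
Γ_s = (Z_in − Z_s)/(Z_in + Z_s) = (42.9 − j130)/(193 − j130), |Γ_s| = 0.589

|Γ| ≈ 0.589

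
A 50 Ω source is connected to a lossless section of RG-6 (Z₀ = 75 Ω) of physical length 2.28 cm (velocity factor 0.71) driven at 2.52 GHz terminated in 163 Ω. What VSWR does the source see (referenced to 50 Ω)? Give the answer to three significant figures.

VSWR ≈ 1.49

λ = v/f = 0.71·c / 2.52 GHz = 0.0845 m
βl = 2π·l/λ = 2π × 0.27 = 97.1°
tan(βl) = -8.02
Z_in = Z_0·(Z_L + jZ_0·tanβl)/(Z_0 + jZ_L·tanβl) = 34.9 + j7.35 Ω
Γ_s = (Z_in − Z_s)/(Z_in + Z_s) = (-15.1 + j7.35)/(84.9 + j7.35), |Γ_s| = 0.197
VSWR = (1 + |Γ_s|)/(1 − |Γ_s|)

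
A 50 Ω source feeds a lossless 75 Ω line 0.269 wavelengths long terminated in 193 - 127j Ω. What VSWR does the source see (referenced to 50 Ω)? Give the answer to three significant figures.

VSWR ≈ 2.86

βl = 2π × 0.269 = 96.8°
tan(βl) = -8.34
Z_in = Z_0·(Z_L + jZ_0·tanβl)/(Z_0 + jZ_L·tanβl) = 21.5 + j22.2 Ω
Γ_s = (Z_in − Z_s)/(Z_in + Z_s) = (-28.5 + j22.2)/(71.5 + j22.2), |Γ_s| = 0.482
VSWR = (1 + |Γ_s|)/(1 − |Γ_s|)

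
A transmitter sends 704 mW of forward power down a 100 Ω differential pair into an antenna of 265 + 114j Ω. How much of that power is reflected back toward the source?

|Γ| = |(165 + j114)/(365 + j114)| = 0.524
|Γ|² = 0.275
P_refl = |Γ|²·P_inc = 194 mW, P_del = (1 − |Γ|²)·P_inc = 510 mW

P_reflected ≈ 194 mW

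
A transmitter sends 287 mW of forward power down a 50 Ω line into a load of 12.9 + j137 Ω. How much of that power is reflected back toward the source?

|Γ| = |(-37.1 + j137)/(62.9 + j137)| = 0.942
|Γ|² = 0.886
P_refl = |Γ|²·P_inc = 254 mW, P_del = (1 − |Γ|²)·P_inc = 32.6 mW

P_reflected ≈ 254 mW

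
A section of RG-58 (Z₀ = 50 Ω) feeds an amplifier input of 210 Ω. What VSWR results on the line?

VSWR ≈ 4.2

Γ = (210 − 50)/(210 + 50) = 0.615
VSWR = (1 + 0.615)/(1 − 0.615)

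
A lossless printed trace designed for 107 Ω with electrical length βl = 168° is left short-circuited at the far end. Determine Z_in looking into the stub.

tan(βl) = -0.213
For a short-circuited stub, Z_in = jZ_0·tan(βl)

Z_in ≈ −j22.7 Ω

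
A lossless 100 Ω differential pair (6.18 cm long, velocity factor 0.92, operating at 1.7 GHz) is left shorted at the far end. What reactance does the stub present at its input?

X_in ≈ -93.1 Ω (capacitive)

λ = v/f = 0.92·c / 1.7 GHz = 0.162 m
βl = 2π·l/λ = 2π × 0.381 = 137°
tan(βl) = -0.931
For a shorted stub, Z_in = jZ_0·tan(βl)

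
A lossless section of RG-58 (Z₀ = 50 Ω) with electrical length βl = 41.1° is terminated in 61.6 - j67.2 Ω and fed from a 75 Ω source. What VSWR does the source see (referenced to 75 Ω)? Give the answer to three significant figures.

VSWR ≈ 4.37

tan(βl) = 0.872
Z_in = Z_0·(Z_L + jZ_0·tanβl)/(Z_0 + jZ_L·tanβl) = 18.5 − j20 Ω
Γ_s = (Z_in − Z_s)/(Z_in + Z_s) = (-56.5 − j20)/(93.5 − j20), |Γ_s| = 0.627
VSWR = (1 + |Γ_s|)/(1 − |Γ_s|)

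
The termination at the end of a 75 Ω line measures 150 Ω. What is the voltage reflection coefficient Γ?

Γ = (Z_L − Z_0)/(Z_L + Z_0) = (150 − 75)/(150 + 75) = 75/225

Γ = 0.333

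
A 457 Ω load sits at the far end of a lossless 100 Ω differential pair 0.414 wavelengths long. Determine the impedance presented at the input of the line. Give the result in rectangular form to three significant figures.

βl = 2π × 0.414 = 149°
tan(βl) = tan(149°) = -0.6
Z_in = Z_0·(Z_L + jZ_0·tanβl)/(Z_0 + jZ_L·tanβl)
     = 100·(457 − j60)/(100 − j274)

Z_in ≈ 73 + j140 Ω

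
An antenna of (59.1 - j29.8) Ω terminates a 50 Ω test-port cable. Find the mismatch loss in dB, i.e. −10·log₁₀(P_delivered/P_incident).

Γ = (9.1 − j29.8)/(109.1 − j29.8), |Γ| = 0.276
|Γ|² = 0.0759, so P_del/P_inc = 1 − |Γ|² = 0.924
ML = −10·log₁₀(1 − |Γ|²)

mismatch loss ≈ 0.343 dB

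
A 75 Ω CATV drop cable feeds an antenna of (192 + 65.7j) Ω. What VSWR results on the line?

VSWR ≈ 2.91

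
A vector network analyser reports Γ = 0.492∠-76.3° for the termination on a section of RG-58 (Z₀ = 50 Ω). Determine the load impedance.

Z_L ≈ 37.6 − j47.4 Ω

Z_L = Z_0·(1 + Γ)/(1 − Γ) = 50·(1.12 − j0.478)/(0.883 + j0.478)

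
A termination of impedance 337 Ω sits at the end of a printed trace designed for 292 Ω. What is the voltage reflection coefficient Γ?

Γ = 0.0715

Γ = (Z_L − Z_0)/(Z_L + Z_0) = (337 − 292)/(337 + 292) = 45/629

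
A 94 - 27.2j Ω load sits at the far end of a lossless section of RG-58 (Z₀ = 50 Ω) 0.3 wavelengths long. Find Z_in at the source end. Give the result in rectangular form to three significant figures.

Z_in ≈ 29 + j19.6 Ω

βl = 2π × 0.3 = 108°
tan(βl) = tan(108°) = -3.08
Z_in = Z_0·(Z_L + jZ_0·tanβl)/(Z_0 + jZ_L·tanβl)
     = 50·(94 − j181)/(-33.7 − j289)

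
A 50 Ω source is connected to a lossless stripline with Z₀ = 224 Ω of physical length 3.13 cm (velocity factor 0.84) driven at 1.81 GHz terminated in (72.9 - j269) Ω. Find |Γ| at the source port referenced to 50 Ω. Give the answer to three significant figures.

|Γ| ≈ 0.818

λ = v/f = 0.84·c / 1.81 GHz = 0.139 m
βl = 2π·l/λ = 2π × 0.225 = 80.9°
tan(βl) = 6.27
Z_in = Z_0·(Z_L + jZ_0·tanβl)/(Z_0 + jZ_L·tanβl) = 38.2 + j124 Ω
Γ_s = (Z_in − Z_s)/(Z_in + Z_s) = (-11.8 + j124)/(88.2 + j124), |Γ_s| = 0.818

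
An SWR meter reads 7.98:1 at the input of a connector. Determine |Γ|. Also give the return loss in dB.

|Γ| ≈ 0.777; return loss ≈ 2.19 dB

|Γ| = (S − 1)/(S + 1) = (7.98 − 1)/(7.98 + 1) = 6.98/8.98
RL = −20·log₁₀|Γ| = −20·log₁₀(0.777)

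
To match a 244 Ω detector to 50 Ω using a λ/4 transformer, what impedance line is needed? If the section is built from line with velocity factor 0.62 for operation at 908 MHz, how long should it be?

Z_qwt ≈ 110 Ω; length ≈ 5.12 cm

Z_qwt = √(Z_0·R_L) = √(50 × 244) = √12200
λ = 0.62·c/f = 0.205 m, so l = λ/4 = 0.0512 m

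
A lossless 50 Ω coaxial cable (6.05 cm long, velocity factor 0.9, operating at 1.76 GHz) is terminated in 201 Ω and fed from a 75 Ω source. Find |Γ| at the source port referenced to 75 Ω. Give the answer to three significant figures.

|Γ| ≈ 0.6

λ = v/f = 0.9·c / 1.76 GHz = 0.153 m
βl = 2π·l/λ = 2π × 0.394 = 142°
tan(βl) = -0.782
Z_in = Z_0·(Z_L + jZ_0·tanβl)/(Z_0 + jZ_L·tanβl) = 29.8 + j54.5 Ω
Γ_s = (Z_in − Z_s)/(Z_in + Z_s) = (-45.2 + j54.5)/(105 + j54.5), |Γ_s| = 0.6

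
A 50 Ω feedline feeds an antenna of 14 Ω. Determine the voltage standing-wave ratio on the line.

For a purely resistive load, VSWR = R_L/Z_0 or Z_0/R_L (whichever > 1) = 50/14

VSWR ≈ 3.57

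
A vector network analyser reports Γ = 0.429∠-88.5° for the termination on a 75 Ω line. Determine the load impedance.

Z_L = Z_0·(1 + Γ)/(1 − Γ) = 75·(1.01 − j0.429)/(0.989 + j0.429)

Z_L ≈ 52.7 − j55.4 Ω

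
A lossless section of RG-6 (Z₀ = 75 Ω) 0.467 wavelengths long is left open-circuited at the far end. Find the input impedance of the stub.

βl = 2π × 0.467 = 168°
tan(βl) = -0.21
For an open-circuited stub, Z_in = −jZ_0·cot(βl) = −jZ_0/tan(βl)

Z_in ≈ +j357 Ω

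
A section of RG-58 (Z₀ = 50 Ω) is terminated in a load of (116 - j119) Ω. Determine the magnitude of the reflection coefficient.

|Γ| ≈ 0.666

Γ = (Z_L − Z_0)/(Z_L + Z_0) = (66 − j119)/(166 − j119)
|Γ| = 136/204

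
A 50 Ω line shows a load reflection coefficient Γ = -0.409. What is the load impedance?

Z_L = Z_0·(1 + Γ)/(1 − Γ) = 50·(0.591)/(1.41)

Z_L ≈ 21 Ω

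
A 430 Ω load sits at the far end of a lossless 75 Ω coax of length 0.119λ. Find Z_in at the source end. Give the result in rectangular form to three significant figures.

Z_in ≈ 27.3 − j75.7 Ω

βl = 2π × 0.119 = 42.8°
tan(βl) = tan(42.8°) = 0.927
Z_in = Z_0·(Z_L + jZ_0·tanβl)/(Z_0 + jZ_L·tanβl)
     = 75·(430 + j69.5)/(75 + j399)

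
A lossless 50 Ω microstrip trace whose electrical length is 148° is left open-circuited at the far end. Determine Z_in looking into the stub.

tan(βl) = -0.625
For an open-circuited stub, Z_in = −jZ_0·cot(βl) = −jZ_0/tan(βl)

Z_in ≈ +j80 Ω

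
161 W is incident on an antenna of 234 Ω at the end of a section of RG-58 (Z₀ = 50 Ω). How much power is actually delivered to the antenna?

P_delivered ≈ 93.4 W

Γ = (234 − 50)/(234 + 50) = 0.648
|Γ|² = 0.42
P_refl = |Γ|²·P_inc = 67.6 W, P_del = (1 − |Γ|²)·P_inc = 93.4 W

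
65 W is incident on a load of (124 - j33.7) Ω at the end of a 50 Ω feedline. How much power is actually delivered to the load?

P_delivered ≈ 51.3 W

|Γ| = |(74 − j33.7)/(174 − j33.7)| = 0.459
|Γ|² = 0.21
P_refl = |Γ|²·P_inc = 13.7 W, P_del = (1 − |Γ|²)·P_inc = 51.3 W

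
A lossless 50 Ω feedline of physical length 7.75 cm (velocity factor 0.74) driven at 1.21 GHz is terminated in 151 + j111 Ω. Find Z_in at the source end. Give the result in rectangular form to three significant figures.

Z_in ≈ 26.5 + j58.3 Ω

λ = v/f = 0.74·c / 1.21 GHz = 0.183 m
βl = 2π·l/λ = 2π × 0.422 = 152°
tan(βl) = tan(152°) = -0.53
Z_in = Z_0·(Z_L + jZ_0·tanβl)/(Z_0 + jZ_L·tanβl)
     = 50·(151 + j84.5)/(109 − j80.1)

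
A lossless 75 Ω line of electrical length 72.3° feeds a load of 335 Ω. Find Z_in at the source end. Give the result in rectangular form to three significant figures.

Z_in ≈ 18.4 − j22.6 Ω

tan(βl) = tan(72.3°) = 3.13
Z_in = Z_0·(Z_L + jZ_0·tanβl)/(Z_0 + jZ_L·tanβl)
     = 75·(335 + j235)/(75 + j1050)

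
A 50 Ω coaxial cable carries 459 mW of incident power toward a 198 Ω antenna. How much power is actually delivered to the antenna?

P_delivered ≈ 296 mW

Γ = (198 − 50)/(198 + 50) = 0.597
|Γ|² = 0.356
P_refl = |Γ|²·P_inc = 163 mW, P_del = (1 − |Γ|²)·P_inc = 296 mW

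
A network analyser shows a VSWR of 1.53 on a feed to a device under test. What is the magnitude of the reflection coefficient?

|Γ| ≈ 0.209

|Γ| = (S − 1)/(S + 1) = (1.53 − 1)/(1.53 + 1) = 0.53/2.53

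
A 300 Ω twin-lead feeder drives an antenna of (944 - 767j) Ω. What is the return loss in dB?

Γ = (644 − j767)/(1244 − j767), |Γ| = 0.685
RL = −20·log₁₀|Γ| = −20·log₁₀(0.685)

RL ≈ 3.28 dB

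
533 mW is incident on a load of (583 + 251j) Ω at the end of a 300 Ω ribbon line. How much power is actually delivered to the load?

P_delivered ≈ 442 mW

|Γ| = |(283 + j251)/(883 + j251)| = 0.412
|Γ|² = 0.17
P_refl = |Γ|²·P_inc = 90.5 mW, P_del = (1 − |Γ|²)·P_inc = 442 mW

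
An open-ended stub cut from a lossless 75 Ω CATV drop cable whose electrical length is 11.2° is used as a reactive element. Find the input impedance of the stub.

Z_in ≈ −j379 Ω

tan(βl) = 0.198
For an open-ended stub, Z_in = −jZ_0·cot(βl) = −jZ_0/tan(βl)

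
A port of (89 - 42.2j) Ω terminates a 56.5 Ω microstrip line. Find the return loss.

RL ≈ 9.08 dB

Γ = (32.5 − j42.2)/(145.5 − j42.2), |Γ| = 0.352
RL = −20·log₁₀|Γ| = −20·log₁₀(0.352)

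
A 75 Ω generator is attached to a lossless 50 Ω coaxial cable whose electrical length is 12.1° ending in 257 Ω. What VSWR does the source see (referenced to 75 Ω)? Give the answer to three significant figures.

VSWR ≈ 3.62

tan(βl) = 0.214
Z_in = Z_0·(Z_L + jZ_0·tanβl)/(Z_0 + jZ_L·tanβl) = 121 − j123 Ω
Γ_s = (Z_in − Z_s)/(Z_in + Z_s) = (46.4 − j123)/(196 − j123), |Γ_s| = 0.567
VSWR = (1 + |Γ_s|)/(1 − |Γ_s|)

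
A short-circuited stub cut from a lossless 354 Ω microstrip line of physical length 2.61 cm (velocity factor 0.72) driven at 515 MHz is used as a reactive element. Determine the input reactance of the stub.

λ = v/f = 0.72·c / 515 MHz = 0.419 m
βl = 2π·l/λ = 2π × 0.0622 = 22.4°
tan(βl) = 0.412
For a short-circuited stub, Z_in = jZ_0·tan(βl)

X_in ≈ 146 Ω (inductive)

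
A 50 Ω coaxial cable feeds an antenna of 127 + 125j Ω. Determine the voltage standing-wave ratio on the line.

VSWR ≈ 5.2

Γ = (Z_L − Z_0)/(Z_L + Z_0) = (77 + j125)/(177 + j125)
|Γ| = 147/217 = 0.678
VSWR = (1 + |Γ|)/(1 − |Γ|) = 1.68/0.322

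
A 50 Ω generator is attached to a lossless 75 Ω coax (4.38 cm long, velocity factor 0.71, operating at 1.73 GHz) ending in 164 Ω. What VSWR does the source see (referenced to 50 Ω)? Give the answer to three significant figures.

λ = v/f = 0.71·c / 1.73 GHz = 0.123 m
βl = 2π·l/λ = 2π × 0.356 = 128°
tan(βl) = -1.28
Z_in = Z_0·(Z_L + jZ_0·tanβl)/(Z_0 + jZ_L·tanβl) = 49 + j41.2 Ω
Γ_s = (Z_in − Z_s)/(Z_in + Z_s) = (-0.954 + j41.2)/(99 + j41.2), |Γ_s| = 0.384
VSWR = (1 + |Γ_s|)/(1 − |Γ_s|)

VSWR ≈ 2.25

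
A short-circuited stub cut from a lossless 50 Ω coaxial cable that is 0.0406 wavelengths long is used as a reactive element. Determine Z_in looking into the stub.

Z_in ≈ +j13 Ω

βl = 2π × 0.0406 = 14.6°
tan(βl) = 0.261
For a short-circuited stub, Z_in = jZ_0·tan(βl)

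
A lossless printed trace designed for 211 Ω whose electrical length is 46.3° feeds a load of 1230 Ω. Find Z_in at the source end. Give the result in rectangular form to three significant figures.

Z_in ≈ 67.4 − j191 Ω

tan(βl) = tan(46.3°) = 1.05
Z_in = Z_0·(Z_L + jZ_0·tanβl)/(Z_0 + jZ_L·tanβl)
     = 211·(1230 + j221)/(211 + j1290)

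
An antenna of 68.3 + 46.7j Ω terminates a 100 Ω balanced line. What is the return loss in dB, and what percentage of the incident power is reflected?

Γ = (-31.7 + j46.7)/(168.3 + j46.7), |Γ| = 0.323
RL = −20·log₁₀(0.323) = 9.81 dB
P_refl/P_inc = |Γ|² = 0.104

RL ≈ 9.81 dB; 10.4% of incident power reflected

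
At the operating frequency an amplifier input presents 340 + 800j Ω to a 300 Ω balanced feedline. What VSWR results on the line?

Γ = (Z_L − Z_0)/(Z_L + Z_0) = (40 + j800)/(640 + j800)
|Γ| = 801/1020 = 0.782
VSWR = (1 + |Γ|)/(1 − |Γ|) = 1.78/0.218

VSWR ≈ 8.17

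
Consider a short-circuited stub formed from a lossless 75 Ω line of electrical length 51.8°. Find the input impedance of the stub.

Z_in ≈ +j95.3 Ω

tan(βl) = 1.27
For a short-circuited stub, Z_in = jZ_0·tan(βl)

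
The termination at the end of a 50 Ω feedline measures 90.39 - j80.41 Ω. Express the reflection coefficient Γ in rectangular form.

Γ = (Z_L − Z_0)/(Z_L + Z_0) = (40.39 − j80.41)/(140.4 − j80.41)

Γ ≈ 0.464 − j0.307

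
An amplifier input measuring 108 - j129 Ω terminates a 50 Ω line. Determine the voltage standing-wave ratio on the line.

VSWR ≈ 5.52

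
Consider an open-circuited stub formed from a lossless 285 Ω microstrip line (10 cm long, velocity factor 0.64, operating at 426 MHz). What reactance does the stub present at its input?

X_in ≈ -50.9 Ω (capacitive)

λ = v/f = 0.64·c / 426 MHz = 0.451 m
βl = 2π·l/λ = 2π × 0.222 = 79.9°
tan(βl) = 5.6
For an open-circuited stub, Z_in = −jZ_0·cot(βl) = −jZ_0/tan(βl)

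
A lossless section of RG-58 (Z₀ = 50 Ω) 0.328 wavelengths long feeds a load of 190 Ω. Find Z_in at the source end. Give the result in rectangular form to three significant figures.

Z_in ≈ 16.6 + j24.3 Ω

βl = 2π × 0.328 = 118°
tan(βl) = tan(118°) = -1.87
Z_in = Z_0·(Z_L + jZ_0·tanβl)/(Z_0 + jZ_L·tanβl)
     = 50·(190 − j93.7)/(50 − j356)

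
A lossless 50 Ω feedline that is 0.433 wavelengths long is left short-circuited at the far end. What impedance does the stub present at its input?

Z_in ≈ −j22.4 Ω

βl = 2π × 0.433 = 156°
tan(βl) = -0.448
For a short-circuited stub, Z_in = jZ_0·tan(βl)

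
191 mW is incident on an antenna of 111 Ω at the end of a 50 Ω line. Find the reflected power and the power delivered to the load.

Γ = (111 − 50)/(111 + 50) = 0.379
|Γ|² = 0.144
P_refl = |Γ|²·P_inc = 27.4 mW, P_del = (1 − |Γ|²)·P_inc = 164 mW

P_reflected ≈ 27.4 mW; P_delivered ≈ 164 mW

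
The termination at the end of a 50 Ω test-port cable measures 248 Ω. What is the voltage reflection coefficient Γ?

Γ = (Z_L − Z_0)/(Z_L + Z_0) = (248 − 50)/(248 + 50) = 198/298

Γ = 0.664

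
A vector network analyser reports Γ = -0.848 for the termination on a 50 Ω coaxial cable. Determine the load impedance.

Z_L = Z_0·(1 + Γ)/(1 − Γ) = 50·(0.152)/(1.85)

Z_L ≈ 4.11 Ω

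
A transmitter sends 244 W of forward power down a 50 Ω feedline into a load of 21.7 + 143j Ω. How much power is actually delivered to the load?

|Γ| = |(-28.3 + j143)/(71.7 + j143)| = 0.911
|Γ|² = 0.83
P_refl = |Γ|²·P_inc = 203 W, P_del = (1 − |Γ|²)·P_inc = 41.4 W

P_delivered ≈ 41.4 W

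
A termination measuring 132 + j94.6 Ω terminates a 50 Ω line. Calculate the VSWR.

Γ = (Z_L − Z_0)/(Z_L + Z_0) = (82 + j94.6)/(182 + j94.6)
|Γ| = 125/205 = 0.61
VSWR = (1 + |Γ|)/(1 − |Γ|) = 1.61/0.39

VSWR ≈ 4.13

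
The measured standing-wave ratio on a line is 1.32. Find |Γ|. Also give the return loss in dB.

|Γ| ≈ 0.138; return loss ≈ 17.2 dB

|Γ| = (S − 1)/(S + 1) = (1.32 − 1)/(1.32 + 1) = 0.32/2.32
RL = −20·log₁₀|Γ| = −20·log₁₀(0.138)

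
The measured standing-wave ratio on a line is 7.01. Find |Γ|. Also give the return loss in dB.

|Γ| ≈ 0.75; return loss ≈ 2.5 dB

|Γ| = (S − 1)/(S + 1) = (7.01 − 1)/(7.01 + 1) = 6.01/8.01
RL = −20·log₁₀|Γ| = −20·log₁₀(0.75)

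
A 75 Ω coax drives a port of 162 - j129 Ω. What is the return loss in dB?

Γ = (87 − j129)/(237 − j129), |Γ| = 0.577
RL = −20·log₁₀|Γ| = −20·log₁₀(0.577)

RL ≈ 4.78 dB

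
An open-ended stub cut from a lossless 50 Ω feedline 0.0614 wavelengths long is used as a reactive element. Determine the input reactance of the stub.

βl = 2π × 0.0614 = 22.1°
tan(βl) = 0.406
For an open-ended stub, Z_in = −jZ_0·cot(βl) = −jZ_0/tan(βl)

X_in ≈ -123 Ω (capacitive)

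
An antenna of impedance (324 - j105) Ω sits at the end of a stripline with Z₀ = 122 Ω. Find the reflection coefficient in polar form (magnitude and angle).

Γ = (Z_L − Z_0)/(Z_L + Z_0) = (202 − j105)/(446 − j105)
|Γ| = 228/458 = 0.497

Γ ≈ 0.497 ∠ -14.2°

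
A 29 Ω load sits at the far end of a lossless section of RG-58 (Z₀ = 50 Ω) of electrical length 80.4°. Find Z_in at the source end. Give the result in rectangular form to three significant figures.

Z_in ≈ 81.7 + j15.4 Ω

tan(βl) = tan(80.4°) = 5.91
Z_in = Z_0·(Z_L + jZ_0·tanβl)/(Z_0 + jZ_L·tanβl)
     = 50·(29 + j296)/(50 + j171)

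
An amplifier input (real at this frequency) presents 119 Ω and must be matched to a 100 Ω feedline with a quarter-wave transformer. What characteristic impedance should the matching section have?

Z_qwt ≈ 109 Ω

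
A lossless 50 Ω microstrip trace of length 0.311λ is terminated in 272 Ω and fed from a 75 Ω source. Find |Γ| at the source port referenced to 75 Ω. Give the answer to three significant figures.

βl = 2π × 0.311 = 112°
tan(βl) = -2.48
Z_in = Z_0·(Z_L + jZ_0·tanβl)/(Z_0 + jZ_L·tanβl) = 10.6 + j19.4 Ω
Γ_s = (Z_in − Z_s)/(Z_in + Z_s) = (-64.4 + j19.4)/(85.6 + j19.4), |Γ_s| = 0.766

|Γ| ≈ 0.766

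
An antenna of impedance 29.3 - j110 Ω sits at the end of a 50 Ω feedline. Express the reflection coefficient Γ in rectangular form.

Γ ≈ 0.569 − j0.598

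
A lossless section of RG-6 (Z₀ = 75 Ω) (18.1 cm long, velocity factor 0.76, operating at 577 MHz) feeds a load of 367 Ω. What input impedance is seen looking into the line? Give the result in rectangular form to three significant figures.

Z_in ≈ 144 + j169 Ω

λ = v/f = 0.76·c / 577 MHz = 0.395 m
βl = 2π·l/λ = 2π × 0.458 = 165°
tan(βl) = tan(165°) = -0.27
Z_in = Z_0·(Z_L + jZ_0·tanβl)/(Z_0 + jZ_L·tanβl)
     = 75·(367 − j20.2)/(75 − j99)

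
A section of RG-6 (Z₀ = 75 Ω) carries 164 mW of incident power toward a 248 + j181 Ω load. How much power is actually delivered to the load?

P_delivered ≈ 89 mW

|Γ| = |(173 + j181)/(323 + j181)| = 0.676
|Γ|² = 0.457
P_refl = |Γ|²·P_inc = 75 mW, P_del = (1 − |Γ|²)·P_inc = 89 mW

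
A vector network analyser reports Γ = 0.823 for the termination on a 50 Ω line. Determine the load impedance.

Z_L = Z_0·(1 + Γ)/(1 − Γ) = 50·(1.82)/(0.177)

Z_L ≈ 515 Ω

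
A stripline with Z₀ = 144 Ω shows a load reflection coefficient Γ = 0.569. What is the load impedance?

Z_L ≈ 524 Ω

Z_L = Z_0·(1 + Γ)/(1 − Γ) = 144·(1.57)/(0.431)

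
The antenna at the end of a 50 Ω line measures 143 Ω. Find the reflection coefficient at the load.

Γ = 0.482

Γ = (Z_L − Z_0)/(Z_L + Z_0) = (143 − 50)/(143 + 50) = 93/193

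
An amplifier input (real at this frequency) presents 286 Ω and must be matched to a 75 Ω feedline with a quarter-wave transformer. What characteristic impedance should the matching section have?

Z_qwt = √(Z_0·R_L) = √(75 × 286) = √21450

Z_qwt ≈ 146 Ω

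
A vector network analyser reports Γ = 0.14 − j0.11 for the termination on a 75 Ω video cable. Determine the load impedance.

Z_L ≈ 96.6 − j22 Ω

Z_L = Z_0·(1 + Γ)/(1 − Γ) = 75·(1.14 − j0.11)/(0.86 + j0.11)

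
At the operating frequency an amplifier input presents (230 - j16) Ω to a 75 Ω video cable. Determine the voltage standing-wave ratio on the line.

VSWR ≈ 3.08

Γ = (Z_L − Z_0)/(Z_L + Z_0) = (155 − j16)/(305 − j16)
|Γ| = 156/305 = 0.51
VSWR = (1 + |Γ|)/(1 − |Γ|) = 1.51/0.49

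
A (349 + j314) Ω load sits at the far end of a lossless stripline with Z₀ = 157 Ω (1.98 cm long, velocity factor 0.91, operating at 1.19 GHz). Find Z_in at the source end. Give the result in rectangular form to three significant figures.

Z_in ≈ 259 − j300 Ω

λ = v/f = 0.91·c / 1.19 GHz = 0.229 m
βl = 2π·l/λ = 2π × 0.0863 = 31.1°
tan(βl) = tan(31.1°) = 0.603
Z_in = Z_0·(Z_L + jZ_0·tanβl)/(Z_0 + jZ_L·tanβl)
     = 157·(349 + j409)/(-32.2 + j210)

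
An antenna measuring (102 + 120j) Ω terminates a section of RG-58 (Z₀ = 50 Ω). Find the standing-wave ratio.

VSWR ≈ 5.16

Γ = (Z_L − Z_0)/(Z_L + Z_0) = (52 + j120)/(152 + j120)
|Γ| = 131/194 = 0.675
VSWR = (1 + |Γ|)/(1 − |Γ|) = 1.68/0.325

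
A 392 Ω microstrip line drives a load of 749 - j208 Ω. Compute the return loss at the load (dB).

RL ≈ 8.97 dB

Γ = (357 − j208)/(1141 − j208), |Γ| = 0.356
RL = −20·log₁₀|Γ| = −20·log₁₀(0.356)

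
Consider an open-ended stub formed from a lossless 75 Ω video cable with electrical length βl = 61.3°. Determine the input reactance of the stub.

tan(βl) = 1.83
For an open-ended stub, Z_in = −jZ_0·cot(βl) = −jZ_0/tan(βl)

X_in ≈ -41.1 Ω (capacitive)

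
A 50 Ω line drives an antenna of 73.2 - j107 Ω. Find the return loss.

RL ≈ 3.47 dB

Γ = (23.2 − j107)/(123.2 − j107), |Γ| = 0.671
RL = −20·log₁₀|Γ| = −20·log₁₀(0.671)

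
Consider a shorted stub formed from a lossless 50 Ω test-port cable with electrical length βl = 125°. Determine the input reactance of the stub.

X_in ≈ -71.4 Ω (capacitive)

tan(βl) = -1.43
For a shorted stub, Z_in = jZ_0·tan(βl)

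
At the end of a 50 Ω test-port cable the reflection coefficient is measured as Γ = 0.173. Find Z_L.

Z_L ≈ 70.9 Ω

Z_L = Z_0·(1 + Γ)/(1 − Γ) = 50·(1.17)/(0.827)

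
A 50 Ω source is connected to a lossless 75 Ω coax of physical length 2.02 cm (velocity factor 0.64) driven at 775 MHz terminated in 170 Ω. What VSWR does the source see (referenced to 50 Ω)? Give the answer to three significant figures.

λ = v/f = 0.64·c / 775 MHz = 0.248 m
βl = 2π·l/λ = 2π × 0.0815 = 29.4°
tan(βl) = 0.562
Z_in = Z_0·(Z_L + jZ_0·tanβl)/(Z_0 + jZ_L·tanβl) = 85.2 − j66.5 Ω
Γ_s = (Z_in − Z_s)/(Z_in + Z_s) = (35.2 − j66.5)/(135 − j66.5), |Γ_s| = 0.499
VSWR = (1 + |Γ_s|)/(1 − |Γ_s|)

VSWR ≈ 2.99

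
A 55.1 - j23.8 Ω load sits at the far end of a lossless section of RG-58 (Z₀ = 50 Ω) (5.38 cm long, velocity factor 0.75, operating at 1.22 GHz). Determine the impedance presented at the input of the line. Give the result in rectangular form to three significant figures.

Z_in ≈ 47 + j22.3 Ω

λ = v/f = 0.75·c / 1.22 GHz = 0.184 m
βl = 2π·l/λ = 2π × 0.292 = 105°
tan(βl) = tan(105°) = -3.73
Z_in = Z_0·(Z_L + jZ_0·tanβl)/(Z_0 + jZ_L·tanβl)
     = 50·(55.1 − j210)/(-38.7 − j205)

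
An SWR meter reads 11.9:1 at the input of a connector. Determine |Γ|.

|Γ| = (S − 1)/(S + 1) = (11.9 − 1)/(11.9 + 1) = 10.9/12.9

|Γ| ≈ 0.845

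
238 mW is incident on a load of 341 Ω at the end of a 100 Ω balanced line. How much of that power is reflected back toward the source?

P_reflected ≈ 71.1 mW

Γ = (341 − 100)/(341 + 100) = 0.546
|Γ|² = 0.299
P_refl = |Γ|²·P_inc = 71.1 mW, P_del = (1 − |Γ|²)·P_inc = 167 mW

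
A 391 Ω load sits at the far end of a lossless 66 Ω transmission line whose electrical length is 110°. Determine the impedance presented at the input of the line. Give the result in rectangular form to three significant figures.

Z_in ≈ 12.6 + j23.2 Ω

tan(βl) = tan(110°) = -2.75
Z_in = Z_0·(Z_L + jZ_0·tanβl)/(Z_0 + jZ_L·tanβl)
     = 66·(391 − j181)/(66 − j1070)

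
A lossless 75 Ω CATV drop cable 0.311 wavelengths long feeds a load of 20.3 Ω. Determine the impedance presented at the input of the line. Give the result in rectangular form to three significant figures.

Z_in ≈ 100 − j119 Ω

βl = 2π × 0.311 = 112°
tan(βl) = tan(112°) = -2.48
Z_in = Z_0·(Z_L + jZ_0·tanβl)/(Z_0 + jZ_L·tanβl)
     = 75·(20.3 − j186)/(75 − j50.3)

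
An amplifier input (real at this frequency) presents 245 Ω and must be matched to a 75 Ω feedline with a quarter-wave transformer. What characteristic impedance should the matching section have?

Z_qwt = √(Z_0·R_L) = √(75 × 245) = √18380

Z_qwt ≈ 136 Ω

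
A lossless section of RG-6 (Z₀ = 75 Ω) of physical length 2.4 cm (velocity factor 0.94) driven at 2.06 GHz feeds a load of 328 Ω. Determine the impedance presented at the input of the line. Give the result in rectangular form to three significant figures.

Z_in ≈ 21.3 − j35.6 Ω

λ = v/f = 0.94·c / 2.06 GHz = 0.137 m
βl = 2π·l/λ = 2π × 0.175 = 63.1°
tan(βl) = tan(63.1°) = 1.97
Z_in = Z_0·(Z_L + jZ_0·tanβl)/(Z_0 + jZ_L·tanβl)
     = 75·(328 + j148)/(75 + j647)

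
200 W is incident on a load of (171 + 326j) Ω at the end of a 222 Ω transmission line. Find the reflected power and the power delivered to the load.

P_reflected ≈ 83.5 W; P_delivered ≈ 116 W

|Γ| = |(-51 + j326)/(393 + j326)| = 0.646
|Γ|² = 0.418
P_refl = |Γ|²·P_inc = 83.5 W, P_del = (1 − |Γ|²)·P_inc = 116 W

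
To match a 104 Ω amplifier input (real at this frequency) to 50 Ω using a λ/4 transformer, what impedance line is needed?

Z_qwt ≈ 72.1 Ω

Z_qwt = √(Z_0·R_L) = √(50 × 104) = √5200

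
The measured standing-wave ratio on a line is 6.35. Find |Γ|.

|Γ| = (S − 1)/(S + 1) = (6.35 − 1)/(6.35 + 1) = 5.35/7.35

|Γ| ≈ 0.728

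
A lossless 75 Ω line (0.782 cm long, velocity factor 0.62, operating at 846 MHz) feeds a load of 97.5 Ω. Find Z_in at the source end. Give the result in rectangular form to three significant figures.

λ = v/f = 0.62·c / 846 MHz = 0.22 m
βl = 2π·l/λ = 2π × 0.0356 = 12.8°
tan(βl) = tan(12.8°) = 0.227
Z_in = Z_0·(Z_L + jZ_0·tanβl)/(Z_0 + jZ_L·tanβl)
     = 75·(97.5 + j17)/(75 + j22.2)

Z_in ≈ 94.3 − j10.8 Ω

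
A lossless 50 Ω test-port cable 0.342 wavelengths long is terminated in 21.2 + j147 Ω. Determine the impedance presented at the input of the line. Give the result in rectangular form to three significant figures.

βl = 2π × 0.342 = 123°
tan(βl) = tan(123°) = -1.53
Z_in = Z_0·(Z_L + jZ_0·tanβl)/(Z_0 + jZ_L·tanβl)
     = 50·(21.2 + j70.4)/(275 − j32.5)

Z_in ≈ 2.31 + j13 Ω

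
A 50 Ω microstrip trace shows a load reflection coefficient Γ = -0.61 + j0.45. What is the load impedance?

Z_L = Z_0·(1 + Γ)/(1 − Γ) = 50·(0.39 + j0.45)/(1.61 − j0.45)

Z_L ≈ 7.61 + j16.1 Ω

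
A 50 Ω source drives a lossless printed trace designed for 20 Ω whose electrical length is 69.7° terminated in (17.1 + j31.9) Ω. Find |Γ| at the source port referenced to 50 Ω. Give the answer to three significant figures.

tan(βl) = 2.7
Z_in = Z_0·(Z_L + jZ_0·tanβl)/(Z_0 + jZ_L·tanβl) = 8.71 − j19.9 Ω
Γ_s = (Z_in − Z_s)/(Z_in + Z_s) = (-41.3 − j19.9)/(58.7 − j19.9), |Γ_s| = 0.739

|Γ| ≈ 0.739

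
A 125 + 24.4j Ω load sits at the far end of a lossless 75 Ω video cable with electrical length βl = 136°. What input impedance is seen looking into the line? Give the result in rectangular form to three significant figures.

tan(βl) = tan(136°) = -0.966
Z_in = Z_0·(Z_L + jZ_0·tanβl)/(Z_0 + jZ_L·tanβl)
     = 75·(125 − j48)/(98.6 − j121)

Z_in ≈ 56 + j32 Ω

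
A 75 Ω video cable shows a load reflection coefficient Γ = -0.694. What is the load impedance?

Z_L = Z_0·(1 + Γ)/(1 − Γ) = 75·(0.306)/(1.69)

Z_L ≈ 13.5 Ω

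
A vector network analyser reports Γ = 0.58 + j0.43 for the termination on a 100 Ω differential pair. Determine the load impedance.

Z_L = Z_0·(1 + Γ)/(1 − Γ) = 100·(1.58 + j0.43)/(0.42 − j0.43)

Z_L ≈ 132 + j238 Ω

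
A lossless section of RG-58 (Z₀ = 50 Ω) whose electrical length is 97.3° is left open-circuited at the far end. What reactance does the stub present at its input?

X_in ≈ 6.41 Ω (inductive)

tan(βl) = -7.81
For an open-circuited stub, Z_in = −jZ_0·cot(βl) = −jZ_0/tan(βl)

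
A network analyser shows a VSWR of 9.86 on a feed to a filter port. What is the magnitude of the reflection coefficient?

|Γ| ≈ 0.816

|Γ| = (S − 1)/(S + 1) = (9.86 − 1)/(9.86 + 1) = 8.86/10.9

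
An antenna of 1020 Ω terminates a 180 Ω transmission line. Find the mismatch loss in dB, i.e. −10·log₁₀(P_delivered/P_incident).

mismatch loss ≈ 2.92 dB

Γ = (1020 − 180)/(1020 + 180) = 0.7
|Γ|² = 0.49, so P_del/P_inc = 1 − |Γ|² = 0.51
ML = −10·log₁₀(1 − |Γ|²)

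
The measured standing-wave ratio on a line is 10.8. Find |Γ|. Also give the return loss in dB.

|Γ| ≈ 0.831; return loss ≈ 1.61 dB

|Γ| = (S − 1)/(S + 1) = (10.8 − 1)/(10.8 + 1) = 9.8/11.8
RL = −20·log₁₀|Γ| = −20·log₁₀(0.831)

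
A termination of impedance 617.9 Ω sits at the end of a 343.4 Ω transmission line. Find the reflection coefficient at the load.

Γ = (Z_L − Z_0)/(Z_L + Z_0) = (617.9 − 343.4)/(617.9 + 343.4) = 274.5/961.3

Γ = 0.286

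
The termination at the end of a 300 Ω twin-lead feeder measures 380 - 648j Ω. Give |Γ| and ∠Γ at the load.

Γ ≈ 0.695 ∠ -39.3°

Γ = (Z_L − Z_0)/(Z_L + Z_0) = (80 − j648)/(680 − j648)
|Γ| = 653/939 = 0.695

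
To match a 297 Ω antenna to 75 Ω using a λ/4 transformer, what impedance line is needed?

Z_qwt = √(Z_0·R_L) = √(75 × 297) = √22280

Z_qwt ≈ 149 Ω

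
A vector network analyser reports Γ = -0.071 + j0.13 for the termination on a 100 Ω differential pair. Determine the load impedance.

Z_L ≈ 84 + j22.3 Ω

Z_L = Z_0·(1 + Γ)/(1 − Γ) = 100·(0.929 + j0.13)/(1.07 − j0.13)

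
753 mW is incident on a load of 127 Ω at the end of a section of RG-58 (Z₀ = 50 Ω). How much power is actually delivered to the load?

Γ = (127 − 50)/(127 + 50) = 0.435
|Γ|² = 0.189
P_refl = |Γ|²·P_inc = 143 mW, P_del = (1 − |Γ|²)·P_inc = 610 mW

P_delivered ≈ 610 mW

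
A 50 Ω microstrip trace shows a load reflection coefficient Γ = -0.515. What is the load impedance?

Z_L ≈ 16 Ω

Z_L = Z_0·(1 + Γ)/(1 − Γ) = 50·(0.485)/(1.52)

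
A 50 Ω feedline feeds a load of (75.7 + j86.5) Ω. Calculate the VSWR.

VSWR ≈ 3.89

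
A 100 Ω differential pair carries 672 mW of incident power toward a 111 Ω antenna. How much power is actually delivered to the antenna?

P_delivered ≈ 670 mW

Γ = (111 − 100)/(111 + 100) = 0.0521
|Γ|² = 0.00272
P_refl = |Γ|²·P_inc = 1.83 mW, P_del = (1 − |Γ|²)·P_inc = 670 mW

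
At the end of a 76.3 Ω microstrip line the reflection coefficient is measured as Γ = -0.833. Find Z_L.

Z_L ≈ 6.95 Ω

Z_L = Z_0·(1 + Γ)/(1 − Γ) = 76.3·(0.167)/(1.83)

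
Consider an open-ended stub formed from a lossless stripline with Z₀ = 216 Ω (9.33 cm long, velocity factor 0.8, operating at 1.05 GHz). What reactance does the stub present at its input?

λ = v/f = 0.8·c / 1.05 GHz = 0.229 m
βl = 2π·l/λ = 2π × 0.408 = 147°
tan(βl) = -0.651
For an open-ended stub, Z_in = −jZ_0·cot(βl) = −jZ_0/tan(βl)

X_in ≈ 332 Ω (inductive)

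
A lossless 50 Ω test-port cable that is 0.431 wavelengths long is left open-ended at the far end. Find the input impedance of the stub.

βl = 2π × 0.431 = 155°
tan(βl) = -0.463
For an open-ended stub, Z_in = −jZ_0·cot(βl) = −jZ_0/tan(βl)

Z_in ≈ +j108 Ω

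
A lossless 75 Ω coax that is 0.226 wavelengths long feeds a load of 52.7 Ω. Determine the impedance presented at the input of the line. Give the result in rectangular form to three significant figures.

βl = 2π × 0.226 = 81.4°
tan(βl) = tan(81.4°) = 6.58
Z_in = Z_0·(Z_L + jZ_0·tanβl)/(Z_0 + jZ_L·tanβl)
     = 75·(52.7 + j494)/(75 + j347)

Z_in ≈ 104 + j11.2 Ω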